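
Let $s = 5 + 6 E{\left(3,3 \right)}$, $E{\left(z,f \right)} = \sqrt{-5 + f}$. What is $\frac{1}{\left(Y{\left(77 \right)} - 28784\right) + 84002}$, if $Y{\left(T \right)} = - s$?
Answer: $\frac{55213}{3048475441} + \frac{6 i \sqrt{2}}{3048475441} \approx 1.8112 \cdot 10^{-5} + 2.7835 \cdot 10^{-9} i$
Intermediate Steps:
$s = 5 + 6 i \sqrt{2}$ ($s = 5 + 6 \sqrt{-5 + 3} = 5 + 6 \sqrt{-2} = 5 + 6 i \sqrt{2} \approx 5.0 + 8.4853 i$)
$Y{\left(T \right)} = -5 - 6 i \sqrt{2}$ ($Y{\left(T \right)} = - (5 + 6 i \sqrt{2}) = -5 - 6 i \sqrt{2}$)
$\frac{1}{\left(Y{\left(77 \right)} - 28784\right) + 84002} = \frac{1}{\left(\left(-5 - 6 i \sqrt{2}\right) - 28784\right) + 84002} = \frac{1}{\left(-28789 - 6 i \sqrt{2}\right) + 84002} = \frac{1}{55213 - 6 i \sqrt{2}}$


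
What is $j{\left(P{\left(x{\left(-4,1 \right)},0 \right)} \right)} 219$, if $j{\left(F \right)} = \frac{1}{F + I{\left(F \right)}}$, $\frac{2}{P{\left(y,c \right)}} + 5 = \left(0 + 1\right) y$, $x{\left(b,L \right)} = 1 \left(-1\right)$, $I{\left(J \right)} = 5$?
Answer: $\frac{657}{14} \approx 46.929$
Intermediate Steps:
$x{\left(b,L \right)} = -1$
$P{\left(y,c \right)} = \frac{2}{-5 + y}$ ($P{\left(y,c \right)} = \frac{2}{-5 + \left(0 + 1\right) y} = \frac{2}{-5 + 1 y} = \frac{2}{-5 + y}$)
$j{\left(F \right)} = \frac{1}{5 + F}$ ($j{\left(F \right)} = \frac{1}{F + 5} = \frac{1}{5 + F}$)
$j{\left(P{\left(x{\left(-4,1 \right)},0 \right)} \right)} 219 = \frac{1}{5 + \frac{2}{-5 - 1}} \cdot 219 = \frac{1}{5 + \frac{2}{-6}} \cdot 219 = \frac{1}{5 + 2 \left(- \frac{1}{6}\right)} 219 = \frac{1}{5 - \frac{1}{3}} \cdot 219 = \frac{1}{\frac{14}{3}} \cdot 219 = \frac{3}{14} \cdot 219 = \frac{657}{14}$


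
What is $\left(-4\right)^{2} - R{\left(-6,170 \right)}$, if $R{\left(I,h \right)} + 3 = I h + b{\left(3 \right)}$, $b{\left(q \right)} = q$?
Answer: $1036$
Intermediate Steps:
$R{\left(I,h \right)} = I h$ ($R{\left(I,h \right)} = -3 + \left(I h + 3\right) = -3 + \left(3 + I h\right) = I h$)
$\left(-4\right)^{2} - R{\left(-6,170 \right)} = \left(-4\right)^{2} - \left(-6\right) 170 = 16 - -1020 = 16 + 1020 = 1036$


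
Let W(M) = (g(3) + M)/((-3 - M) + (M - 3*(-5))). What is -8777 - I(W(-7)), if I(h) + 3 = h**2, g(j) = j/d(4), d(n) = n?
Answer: -20215921/2304 ≈ -8774.3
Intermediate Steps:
g(j) = j/4
W(M) = 1/16 + M/12 (W(M) = ((1/4)*3 + M)/((-3 - M) + (M - 3*(-5))) = (3/4 + M)/((-3 - M) + (M + 15)) = (3/4 + M)/((-3 - M) + (15 + M)) = (3/4 + M)/12 = (3/4 + M)*(1/12) = 1/16 + M/12)
I(h) = -3 + h**2
-8777 - I(W(-7)) = -8777 - (-3 + (1/16 + (1/12)*(-7))**2) = -8777 - (-3 + (1/16 - 7/12)**2) = -8777 - (-3 + (-25/48)**2) = -8777 - (-3 + 625/2304) = -8777 - 1*(-6287/2304) = -8777 + 6287/2304 = -20215921/2304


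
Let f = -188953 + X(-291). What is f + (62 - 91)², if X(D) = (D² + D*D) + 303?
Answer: -18447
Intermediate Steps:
X(D) = 303 + 2*D² (X(D) = (D² + D²) + 303 = 2*D² + 303 = 303 + 2*D²)
f = -19288 (f = -188953 + (303 + 2*(-291)²) = -188953 + (303 + 2*84681) = -188953 + (303 + 169362) = -188953 + 169665 = -19288)
f + (62 - 91)² = -19288 + (62 - 91)² = -19288 + (-29)² = -19288 + 841 = -18447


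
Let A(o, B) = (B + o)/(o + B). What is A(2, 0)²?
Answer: 1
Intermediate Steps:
A(o, B) = 1 (A(o, B) = (B + o)/(B + o) = 1)
A(2, 0)² = 1² = 1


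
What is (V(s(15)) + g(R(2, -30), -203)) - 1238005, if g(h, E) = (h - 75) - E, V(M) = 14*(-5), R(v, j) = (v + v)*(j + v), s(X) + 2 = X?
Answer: -1238059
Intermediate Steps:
s(X) = -2 + X
R(v, j) = 2*v*(j + v) (R(v, j) = (2*v)*(j + v) = 2*v*(j + v))
V(M) = -70
g(h, E) = -75 + h - E (g(h, E) = (-75 + h) - E = -75 + h - E)
(V(s(15)) + g(R(2, -30), -203)) - 1238005 = (-70 + (-75 + 2*2*(-30 + 2) - 1*(-203))) - 1238005 = (-70 + (-75 + 2*2*(-28) + 203)) - 1238005 = (-70 + (-75 - 112 + 203)) - 1238005 = (-70 + 16) - 1238005 = -54 - 1238005 = -1238059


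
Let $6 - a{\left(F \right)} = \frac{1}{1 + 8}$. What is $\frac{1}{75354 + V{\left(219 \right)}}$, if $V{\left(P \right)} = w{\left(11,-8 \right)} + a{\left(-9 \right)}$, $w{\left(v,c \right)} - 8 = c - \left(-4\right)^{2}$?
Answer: $\frac{9}{678095} \approx 1.3272 \cdot 10^{-5}$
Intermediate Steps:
$a{\left(F \right)} = \frac{53}{9}$ ($a{\left(F \right)} = 6 - \frac{1}{1 + 8} = 6 - \frac{1}{9} = \frac{53}{9}$)
$w{\left(v,c \right)} = -8 + c$ ($w{\left(v,c \right)} = 8 + \left(c - \left(-4\right)^{2}\right) = 8 + \left(c - 16\right) = 8 + \left(-16 + c\right) = -8 + c$)
$V{\left(P \right)} = - \frac{91}{9}$ ($V{\left(P \right)} = \left(-8 - 8\right) + \frac{53}{9} = -16 + \frac{53}{9} = - \frac{91}{9}$)
$\frac{1}{75354 + V{\left(219 \right)}} = \frac{1}{75354 - \frac{91}{9}} = \frac{1}{\frac{678095}{9}} = \frac{9}{678095}$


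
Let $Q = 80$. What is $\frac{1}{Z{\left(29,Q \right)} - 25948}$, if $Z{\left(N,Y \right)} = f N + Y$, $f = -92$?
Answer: $- \frac{1}{28536} \approx -3.5043 \cdot 10^{-5}$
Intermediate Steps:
$Z{\left(N,Y \right)} = Y - 92 N$ ($Z{\left(N,Y \right)} = - 92 N + Y = Y - 92 N$)
$\frac{1}{Z{\left(29,Q \right)} - 25948} = \frac{1}{\left(80 - 2668\right) - 25948} = \frac{1}{-2588 - 25948} = \frac{1}{-28536} = - \frac{1}{28536}$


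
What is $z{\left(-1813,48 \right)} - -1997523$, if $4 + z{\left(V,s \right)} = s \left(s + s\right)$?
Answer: $2002127$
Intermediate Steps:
$z{\left(V,s \right)} = -4 + 2 s^{2}$ ($z{\left(V,s \right)} = -4 + s \left(s + s\right) = -4 + s 2 s = -4 + 2 s^{2}$)
$z{\left(-1813,48 \right)} - -1997523 = \left(-4 + 2 \cdot 48^{2}\right) - -1997523 = \left(-4 + 2 \cdot 2304\right) + 1997523 = \left(-4 + 4608\right) + 1997523 = 4604 + 1997523 = 2002127$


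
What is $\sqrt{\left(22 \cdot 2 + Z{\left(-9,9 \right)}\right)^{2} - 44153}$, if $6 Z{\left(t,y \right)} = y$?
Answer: $\frac{i \sqrt{168331}}{2} \approx 205.14 i$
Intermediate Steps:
$Z{\left(t,y \right)} = \frac{y}{6}$
$\sqrt{\left(22 \cdot 2 + Z{\left(-9,9 \right)}\right)^{2} - 44153} = \sqrt{\left(22 \cdot 2 + \frac{1}{6} \cdot 9\right)^{2} - 44153} = \sqrt{\left(44 + \frac{3}{2}\right)^{2} - 44153} = \sqrt{\left(\frac{91}{2}\right)^{2} - 44153} = \sqrt{\frac{8281}{4} - 44153} = \sqrt{- \frac{168331}{4}} = \frac{i \sqrt{168331}}{2}$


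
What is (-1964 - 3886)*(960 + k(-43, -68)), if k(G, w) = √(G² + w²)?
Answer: -5616000 - 5850*√6473 ≈ -6.0867e+6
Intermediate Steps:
(-1964 - 3886)*(960 + k(-43, -68)) = (-1964 - 3886)*(960 + √((-43)² + (-68)²)) = -5850*(960 + √(1849 + 4624)) = -5850*(960 + √6473) = -5616000 - 5850*√6473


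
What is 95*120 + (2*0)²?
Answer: 11400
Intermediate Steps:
95*120 + (2*0)² = 11400 + 0² = 11400 + 0 = 11400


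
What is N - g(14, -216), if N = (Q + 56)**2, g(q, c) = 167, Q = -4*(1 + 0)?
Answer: 2537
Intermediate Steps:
Q = -4 (Q = -4*1 = -4)
N = 2704 (N = (-4 + 56)**2 = 52**2 = 2704)
N - g(14, -216) = 2704 - 1*167 = 2704 - 167 = 2537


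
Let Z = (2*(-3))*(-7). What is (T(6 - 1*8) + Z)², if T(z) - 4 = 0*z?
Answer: 2116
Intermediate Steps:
T(z) = 4 (T(z) = 4 + 0*z = 4 + 0 = 4)
Z = 42 (Z = -6*(-7) = 42)
(T(6 - 1*8) + Z)² = (4 + 42)² = 46² = 2116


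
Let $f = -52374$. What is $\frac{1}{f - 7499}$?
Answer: $- \frac{1}{59873} \approx -1.6702 \cdot 10^{-5}$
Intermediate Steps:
$\frac{1}{f - 7499} = \frac{1}{-52374 - 7499} = \frac{1}{-59873} = - \frac{1}{59873}$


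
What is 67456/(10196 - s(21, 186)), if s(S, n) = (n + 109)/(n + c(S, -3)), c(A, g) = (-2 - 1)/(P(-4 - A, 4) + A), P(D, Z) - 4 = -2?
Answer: 3392640/512719 ≈ 6.6170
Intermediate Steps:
P(D, Z) = 2 (P(D, Z) = 4 - 2 = 2)
c(A, g) = -3/(2 + A) (c(A, g) = (-2 - 1)/(2 + A) = -3/(2 + A))
s(S, n) = (109 + n)/(n - 3/(2 + S)) (s(S, n) = (n + 109)/(n - 3/(2 + S)) = (109 + n)/(n - 3/(2 + S)))
67456/(10196 - s(21, 186)) = 67456/(10196 - (2 + 21)*(109 + 186)/(-3 + 186*(2 + 21))) = 67456/(10196 - 23*295/(-3 + 186*23)) = 67456/(10196 - 23*295/(-3 + 4278)) = 67456/(10196 - 23*295/4275) = 67456/(10196 - 1*1357/855) = 67456/(10196 - 1357/855) = 67456/(8716223/855) = 67456*(855/8716223) = 3392640/512719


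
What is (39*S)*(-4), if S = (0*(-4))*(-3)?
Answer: 0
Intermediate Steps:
S = 0 (S = 0*(-3) = 0)
(39*S)*(-4) = (39*0)*(-4) = 0*(-4) = 0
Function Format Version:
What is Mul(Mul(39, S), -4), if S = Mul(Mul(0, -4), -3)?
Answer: 0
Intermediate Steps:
S = 0 (S = Mul(0, -3) = 0)
Mul(Mul(39, S), -4) = Mul(Mul(39, 0), -4) = Mul(0, -4) = 0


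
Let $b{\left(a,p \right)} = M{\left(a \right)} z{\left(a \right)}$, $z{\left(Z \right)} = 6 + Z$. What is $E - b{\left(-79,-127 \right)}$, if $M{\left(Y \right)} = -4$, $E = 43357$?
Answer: $43065$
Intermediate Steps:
$b{\left(a,p \right)} = -24 - 4 a$ ($b{\left(a,p \right)} = - 4 \left(6 + a\right) = -24 - 4 a$)
$E - b{\left(-79,-127 \right)} = 43357 - \left(-24 - -316\right) = 43357 - \left(-24 + 316\right) = 43357 - 292 = 43065$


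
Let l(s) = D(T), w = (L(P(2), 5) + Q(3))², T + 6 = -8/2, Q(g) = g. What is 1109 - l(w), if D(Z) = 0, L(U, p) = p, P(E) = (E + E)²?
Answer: 1109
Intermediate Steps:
P(E) = 4*E² (P(E) = (2*E)² = 4*E²)
T = -10 (T = -6 - 8/2 = -6 - 8*½ = -6 - 4 = -10)
w = 64 (w = (5 + 3)² = 8² = 64)
l(s) = 0
1109 - l(w) = 1109 - 1*0 = 1109 + 0 = 1109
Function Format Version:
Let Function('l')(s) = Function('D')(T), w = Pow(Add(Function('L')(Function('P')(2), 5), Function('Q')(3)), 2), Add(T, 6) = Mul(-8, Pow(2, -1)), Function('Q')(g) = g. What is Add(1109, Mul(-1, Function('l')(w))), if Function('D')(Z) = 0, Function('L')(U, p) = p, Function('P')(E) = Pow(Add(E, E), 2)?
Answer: 1109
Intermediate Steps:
Function('P')(E) = Mul(4, Pow(E, 2)) (Function('P')(E) = Pow(Mul(2, E), 2) = Mul(4, Pow(E, 2)))
T = -10 (T = Add(-6, Mul(-8, Pow(2, -1))) = Add(-6, Mul(-8, Rational(1, 2))) = Add(-6, -4) = -10)
w = 64 (w = Pow(Add(5, 3), 2) = Pow(8, 2) = 64)
Function('l')(s) = 0
Add(1109, Mul(-1, Function('l')(w))) = Add(1109, Mul(-1, 0)) = Add(1109, 0) = 1109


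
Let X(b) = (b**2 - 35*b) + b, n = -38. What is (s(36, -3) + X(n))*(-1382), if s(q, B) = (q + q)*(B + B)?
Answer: -3184128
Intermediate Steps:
X(b) = b**2 - 34*b
s(q, B) = 4*B*q (s(q, B) = (2*q)*(2*B) = 4*B*q)
(s(36, -3) + X(n))*(-1382) = (4*(-3)*36 - 38*(-34 - 38))*(-1382) = (-432 - 38*(-72))*(-1382) = (-432 + 2736)*(-1382) = 2304*(-1382) = -3184128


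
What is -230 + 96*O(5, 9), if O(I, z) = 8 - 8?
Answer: -230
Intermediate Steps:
O(I, z) = 0
-230 + 96*O(5, 9) = -230 + 96*0 = -230 + 0 = -230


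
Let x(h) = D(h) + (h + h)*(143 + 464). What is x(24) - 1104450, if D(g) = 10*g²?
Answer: -1069554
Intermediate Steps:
x(h) = 10*h² + 1214*h (x(h) = 10*h² + (h + h)*(143 + 464) = 10*h² + (2*h)*607 = 10*h² + 1214*h)
x(24) - 1104450 = 2*24*(607 + 5*24) - 1104450 = 2*24*(607 + 120) - 1104450 = 2*24*727 - 1104450 = 34896 - 1104450 = -1069554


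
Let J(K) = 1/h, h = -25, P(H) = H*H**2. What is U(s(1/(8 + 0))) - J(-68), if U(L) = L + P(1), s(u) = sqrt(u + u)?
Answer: 77/50 ≈ 1.5400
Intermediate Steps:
P(H) = H**3
J(K) = -1/25 (J(K) = 1/(-25) = -1/25)
s(u) = sqrt(2)*sqrt(u) (s(u) = sqrt(2*u) = sqrt(2)*sqrt(u))
U(L) = 1 + L (U(L) = L + 1**3 = L + 1 = 1 + L)
U(s(1/(8 + 0))) - J(-68) = (1 + sqrt(2)*sqrt(1/(8 + 0))) - 1*(-1/25) = (1 + sqrt(2)*sqrt(1/8)) + 1/25 = (1 + sqrt(2)*(sqrt(2)/4)) + 1/25 = (1 + 1/2) + 1/25 = 3/2 + 1/25 = 77/50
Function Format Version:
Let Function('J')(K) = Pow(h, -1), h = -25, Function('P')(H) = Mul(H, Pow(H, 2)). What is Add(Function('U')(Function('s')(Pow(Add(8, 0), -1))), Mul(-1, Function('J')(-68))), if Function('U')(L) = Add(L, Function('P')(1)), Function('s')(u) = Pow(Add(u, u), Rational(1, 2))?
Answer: Rational(77, 50) ≈ 1.5400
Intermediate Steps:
Function('P')(H) = Pow(H, 3)
Function('J')(K) = Rational(-1, 25) (Function('J')(K) = Pow(-25, -1) = Rational(-1, 25))
Function('s')(u) = Mul(Pow(2, Rational(1, 2)), Pow(u, Rational(1, 2))) (Function('s')(u) = Pow(Mul(2, u), Rational(1, 2)) = Mul(Pow(2, Rational(1, 2)), Pow(u, Rational(1, 2))))
Function('U')(L) = Add(1, L) (Function('U')(L) = Add(L, Pow(1, 3)) = Add(L, 1) = Add(1, L))
Add(Function('U')(Function('s')(Pow(Add(8, 0), -1))), Mul(-1, Function('J')(-68))) = Add(Add(1, Mul(Pow(2, Rational(1, 2)), Pow(Pow(Add(8, 0), -1), Rational(1, 2)))), Mul(-1, Rational(-1, 25))) = Add(Add(1, Mul(Pow(2, Rational(1, 2)), Pow(Pow(8, -1), Rational(1, 2)))), Rational(1, 25)) = Add(Add(1, Mul(Pow(2, Rational(1, 2)), Pow(Rational(1, 8), Rational(1, 2)))), Rational(1, 25)) = Add(Add(1, Mul(Pow(2, Rational(1, 2)), Mul(Rational(1, 4), Pow(2, Rational(1, 2))))), Rational(1, 25)) = Add(Add(1, Rational(1, 2)), Rational(1, 25)) = Add(Rational(3, 2), Rational(1, 25)) = Rational(77, 50)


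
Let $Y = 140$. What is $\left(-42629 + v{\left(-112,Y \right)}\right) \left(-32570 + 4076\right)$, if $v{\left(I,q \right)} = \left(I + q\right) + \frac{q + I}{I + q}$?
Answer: $1213844400$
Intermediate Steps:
$v{\left(I,q \right)} = 1 + I + q$ ($v{\left(I,q \right)} = \left(I + q\right) + \frac{I + q}{I + q} = \left(I + q\right) + 1 = 1 + I + q$)
$\left(-42629 + v{\left(-112,Y \right)}\right) \left(-32570 + 4076\right) = \left(-42629 + \left(1 - 112 + 140\right)\right) \left(-32570 + 4076\right) = \left(-42629 + 29\right) \left(-28494\right) = \left(-42600\right) \left(-28494\right) = 1213844400$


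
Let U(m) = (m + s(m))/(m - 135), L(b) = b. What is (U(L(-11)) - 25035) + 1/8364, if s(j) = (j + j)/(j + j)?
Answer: -15285628127/610572 ≈ -25035.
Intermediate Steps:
s(j) = 1 (s(j) = (2*j)/((2*j)) = (2*j)*(1/(2*j)) = 1)
U(m) = (1 + m)/(-135 + m) (U(m) = (m + 1)/(m - 135) = (1 + m)/(-135 + m))
(U(L(-11)) - 25035) + 1/8364 = ((1 - 11)/(-135 - 11) - 25035) + 1/8364 = (-10/(-146) - 25035) + 1/8364 = (-1/146*(-10) - 25035) + 1/8364 = (5/73 - 25035) + 1/8364 = -1827550/73 + 1/8364 = -15285628127/610572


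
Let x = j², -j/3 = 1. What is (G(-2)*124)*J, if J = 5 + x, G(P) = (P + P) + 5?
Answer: 1736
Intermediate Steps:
j = -3 (j = -3*1 = -3)
x = 9 (x = (-3)² = 9)
G(P) = 5 + 2*P (G(P) = 2*P + 5 = 5 + 2*P)
J = 14 (J = 5 + 9 = 14)
(G(-2)*124)*J = ((5 + 2*(-2))*124)*14 = ((5 - 4)*124)*14 = (1*124)*14 = 124*14 = 1736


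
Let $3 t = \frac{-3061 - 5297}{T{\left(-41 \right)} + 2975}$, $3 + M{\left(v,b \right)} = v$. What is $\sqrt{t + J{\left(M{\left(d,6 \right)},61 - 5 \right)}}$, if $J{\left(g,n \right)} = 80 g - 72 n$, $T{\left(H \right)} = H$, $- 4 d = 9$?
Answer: $\frac{i \sqrt{1064793751}}{489} \approx 66.73 i$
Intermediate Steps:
$d = - \frac{9}{4}$ ($d = \left(- \frac{1}{4}\right) 9 = - \frac{9}{4} \approx -2.25$)
$M{\left(v,b \right)} = -3 + v$
$t = - \frac{1393}{1467}$ ($t = \frac{\left(-3061 - 5297\right) \frac{1}{-41 + 2975}}{3} = \frac{\left(-8358\right) \frac{1}{2934}}{3} = \frac{1}{3} \left(- \frac{1393}{489}\right) = - \frac{1393}{1467} \approx -0.94956$)
$J{\left(g,n \right)} = - 72 n + 80 g$
$\sqrt{t + J{\left(M{\left(d,6 \right)},61 - 5 \right)}} = \sqrt{- \frac{1393}{1467} + \left(- 72 \left(61 - 5\right) + 80 \left(-3 - \frac{9}{4}\right)\right)} = \sqrt{- \frac{1393}{1467} + \left(- 72 \left(61 - 5\right) + 80 \left(- \frac{21}{4}\right)\right)} = \sqrt{- \frac{1393}{1467} - 4452} = \sqrt{- \frac{6532477}{1467}} = \frac{i \sqrt{1064793751}}{489}$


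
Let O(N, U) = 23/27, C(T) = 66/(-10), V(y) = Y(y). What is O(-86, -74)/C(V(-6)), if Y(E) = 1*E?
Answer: -115/891 ≈ -0.12907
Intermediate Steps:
Y(E) = E
V(y) = y
C(T) = -33/5 (C(T) = 66*(-⅒) = -33/5)
O(N, U) = 23/27 (O(N, U) = 23*(1/27) = 23/27)
O(-86, -74)/C(V(-6)) = 23/(27*(-33/5)) = (23/27)*(-5/33) = -115/891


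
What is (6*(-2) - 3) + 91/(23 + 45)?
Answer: -929/68 ≈ -13.662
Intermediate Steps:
(6*(-2) - 3) + 91/(23 + 45) = (-12 - 3) + 91/68 = -15 + 91*(1/68) = -15 + 91/68 = -929/68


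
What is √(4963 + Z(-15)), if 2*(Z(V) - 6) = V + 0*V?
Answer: √19846/2 ≈ 70.438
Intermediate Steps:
Z(V) = 6 + V/2 (Z(V) = 6 + (V + 0*V)/2 = 6 + (V + 0)/2 = 6 + V/2)
√(4963 + Z(-15)) = √(4963 + (6 + (½)*(-15))) = √(4963 + (6 - 15/2)) = √(4963 - 3/2) = √(9923/2) = √19846/2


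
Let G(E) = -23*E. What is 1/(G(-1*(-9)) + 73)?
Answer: -1/134 ≈ -0.0074627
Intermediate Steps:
1/(G(-1*(-9)) + 73) = 1/(-(-23)*(-9) + 73) = 1/(-23*9 + 73) = 1/(-207 + 73) = 1/(-134) = -1/134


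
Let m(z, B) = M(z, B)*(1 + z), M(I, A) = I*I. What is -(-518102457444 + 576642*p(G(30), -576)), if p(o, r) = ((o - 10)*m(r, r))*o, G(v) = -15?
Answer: 41253025468857444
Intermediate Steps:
M(I, A) = I²
m(z, B) = z²*(1 + z)
p(o, r) = o*r²*(1 + r)*(-10 + o) (p(o, r) = ((o - 10)*(r²*(1 + r)))*o = ((-10 + o)*(r²*(1 + r)))*o = (r²*(1 + r)*(-10 + o))*o = o*r²*(1 + r)*(-10 + o))
-(-518102457444 + 576642*p(G(30), -576)) = -(-518102457444 - 2869739642880*(1 - 576)*(-10 - 15)) = -576642/(1/(-898482 - 15*331776*(-575)*(-25))) = -576642/(1/(-898482 - 71539200000)) = -576642/(1/(-71540098482)) = -576642/(-1/71540098482) = -576642*(-71540098482) = 41253025468857444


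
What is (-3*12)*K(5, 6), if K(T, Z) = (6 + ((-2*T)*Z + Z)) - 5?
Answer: 1908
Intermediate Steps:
K(T, Z) = 1 + Z - 2*T*Z (K(T, Z) = (6 + (-2*T*Z + Z)) - 5 = (6 + (Z - 2*T*Z)) - 5 = (6 + Z - 2*T*Z) - 5 = 1 + Z - 2*T*Z)
(-3*12)*K(5, 6) = (-3*12)*(1 + 6 - 2*5*6) = -36*(1 + 6 - 60) = -36*(-53) = 1908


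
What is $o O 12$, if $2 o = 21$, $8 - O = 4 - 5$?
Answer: $1134$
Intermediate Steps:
$O = 9$ ($O = 8 - \left(4 - 5\right) = 8 - -1 = 8 + 1 = 9$)
$o = \frac{21}{2}$ ($o = \frac{1}{2} \cdot 21 = \frac{21}{2} \approx 10.5$)
$o O 12 = \frac{21}{2} \cdot 9 \cdot 12 = \frac{189}{2} \cdot 12 = 1134$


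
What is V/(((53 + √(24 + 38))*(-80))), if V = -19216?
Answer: 63653/13735 - 1201*√62/13735 ≈ 3.9459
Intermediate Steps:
V/(((53 + √(24 + 38))*(-80))) = -19216*(-1/(80*(53 + √(24 + 38)))) = -19216*(-1/(80*(53 + √62))) = -19216/(-4240 - 80*√62)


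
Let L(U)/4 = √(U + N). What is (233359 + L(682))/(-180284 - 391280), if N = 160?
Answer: -33337/81652 - √842/142891 ≈ -0.40848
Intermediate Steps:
L(U) = 4*√(160 + U) (L(U) = 4*√(U + 160) = 4*√(160 + U))
(233359 + L(682))/(-180284 - 391280) = (233359 + 4*√(160 + 682))/(-180284 - 391280) = (233359 + 4*√842)/(-571564) = (233359 + 4*√842)*(-1/571564) = -33337/81652 - √842/142891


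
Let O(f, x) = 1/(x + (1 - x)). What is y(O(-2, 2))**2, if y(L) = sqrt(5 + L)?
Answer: 6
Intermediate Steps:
O(f, x) = 1 (O(f, x) = 1/1 = 1)
y(O(-2, 2))**2 = (sqrt(5 + 1))**2 = (sqrt(6))**2 = 6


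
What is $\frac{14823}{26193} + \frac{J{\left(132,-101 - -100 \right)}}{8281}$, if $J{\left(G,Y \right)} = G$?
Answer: $\frac{42068913}{72301411} \approx 0.58185$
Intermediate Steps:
$\frac{14823}{26193} + \frac{J{\left(132,-101 - -100 \right)}}{8281} = \frac{14823}{26193} + \frac{132}{8281} = 14823 \cdot \frac{1}{26193} + 132 \cdot \frac{1}{8281} = \frac{4941}{8731} + \frac{132}{8281} = \frac{42068913}{72301411}$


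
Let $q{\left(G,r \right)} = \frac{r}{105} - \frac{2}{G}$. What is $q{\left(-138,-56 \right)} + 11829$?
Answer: $\frac{4080826}{345} \approx 11828.0$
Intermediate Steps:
$q{\left(G,r \right)} = - \frac{2}{G} + \frac{r}{105}$ ($q{\left(G,r \right)} = r \frac{1}{105} - \frac{2}{G} = \frac{r}{105} - \frac{2}{G} = - \frac{2}{G} + \frac{r}{105}$)
$q{\left(-138,-56 \right)} + 11829 = \left(- \frac{2}{-138} + \frac{1}{105} \left(-56\right)\right) + 11829 = \left(\left(-2\right) \left(- \frac{1}{138}\right) - \frac{8}{15}\right) + 11829 = \left(\frac{1}{69} - \frac{8}{15}\right) + 11829 = - \frac{179}{345} + 11829 = \frac{4080826}{345}$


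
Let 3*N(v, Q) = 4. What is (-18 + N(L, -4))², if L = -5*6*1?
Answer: 2500/9 ≈ 277.78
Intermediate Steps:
L = -30 (L = -30*1 = -30)
N(v, Q) = 4/3 (N(v, Q) = (⅓)*4 = 4/3)
(-18 + N(L, -4))² = (-18 + 4/3)² = (-50/3)² = 2500/9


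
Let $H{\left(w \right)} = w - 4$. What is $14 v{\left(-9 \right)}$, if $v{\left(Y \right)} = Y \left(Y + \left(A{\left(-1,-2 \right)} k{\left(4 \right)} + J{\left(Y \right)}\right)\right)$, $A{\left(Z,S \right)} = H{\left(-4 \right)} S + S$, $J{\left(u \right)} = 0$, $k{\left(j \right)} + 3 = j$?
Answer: $-630$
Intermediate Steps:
$H{\left(w \right)} = -4 + w$ ($H{\left(w \right)} = w - 4 = -4 + w$)
$k{\left(j \right)} = -3 + j$
$A{\left(Z,S \right)} = - 7 S$ ($A{\left(Z,S \right)} = \left(-4 - 4\right) S + S = - 8 S + S = - 7 S$)
$v{\left(Y \right)} = Y \left(14 + Y\right)$ ($v{\left(Y \right)} = Y \left(Y + \left(\left(-7\right) \left(-2\right) \left(-3 + 4\right) + 0\right)\right) = Y \left(Y + \left(14 \cdot 1 + 0\right)\right) = Y \left(Y + \left(14 + 0\right)\right) = Y \left(Y + 14\right) = Y \left(14 + Y\right)$)
$14 v{\left(-9 \right)} = 14 \left(- 9 \left(14 - 9\right)\right) = 14 \left(\left(-9\right) 5\right) = 14 \left(-45\right) = -630$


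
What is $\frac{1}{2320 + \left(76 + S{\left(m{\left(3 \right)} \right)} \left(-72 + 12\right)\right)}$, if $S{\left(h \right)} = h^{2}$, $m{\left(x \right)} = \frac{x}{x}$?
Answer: $\frac{1}{2336} \approx 0.00042808$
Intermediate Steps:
$m{\left(x \right)} = 1$
$\frac{1}{2320 + \left(76 + S{\left(m{\left(3 \right)} \right)} \left(-72 + 12\right)\right)} = \frac{1}{2320 + \left(76 + 1^{2} \left(-72 + 12\right)\right)} = \frac{1}{2320 + \left(76 + 1 \left(-60\right)\right)} = \frac{1}{2320 + \left(76 - 60\right)} = \frac{1}{2320 + 16} = \frac{1}{2336}$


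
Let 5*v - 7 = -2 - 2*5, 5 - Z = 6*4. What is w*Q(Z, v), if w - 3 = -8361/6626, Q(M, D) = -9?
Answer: -103653/6626 ≈ -15.643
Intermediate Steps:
Z = -19 (Z = 5 - 6*4 = 5 - 1*24 = 5 - 24 = -19)
v = -1 (v = 7/5 + (-2 - 2*5)/5 = 7/5 + (-2 - 10)/5 = 7/5 + (1/5)*(-12) = 7/5 - 12/5 = -1)
w = 11517/6626 (w = 3 - 8361/6626 = 11517/6626 ≈ 1.7382)
w*Q(Z, v) = (11517/6626)*(-9) = -103653/6626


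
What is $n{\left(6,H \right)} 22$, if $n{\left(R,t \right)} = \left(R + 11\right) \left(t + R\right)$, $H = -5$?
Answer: $374$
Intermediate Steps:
$n{\left(R,t \right)} = \left(11 + R\right) \left(R + t\right)$
$n{\left(6,H \right)} 22 = \left(6^{2} + 11 \cdot 6 + 11 \left(-5\right) + 6 \left(-5\right)\right) 22 = \left(36 + 66 - 55 - 30\right) 22 = 17 \cdot 22 = 374$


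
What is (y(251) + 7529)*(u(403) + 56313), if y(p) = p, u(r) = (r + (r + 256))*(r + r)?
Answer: 7097577300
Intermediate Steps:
u(r) = 2*r*(256 + 2*r) (u(r) = (r + (256 + r))*(2*r) = (256 + 2*r)*(2*r) = 2*r*(256 + 2*r))
(y(251) + 7529)*(u(403) + 56313) = (251 + 7529)*(4*403*(128 + 403) + 56313) = 7780*(4*403*531 + 56313) = 7780*(855972 + 56313) = 7780*912285 = 7097577300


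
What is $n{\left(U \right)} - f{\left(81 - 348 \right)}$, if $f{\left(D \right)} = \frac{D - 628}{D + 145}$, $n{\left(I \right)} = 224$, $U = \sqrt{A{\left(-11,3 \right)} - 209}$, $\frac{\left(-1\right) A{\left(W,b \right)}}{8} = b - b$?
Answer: $\frac{26433}{122} \approx 216.66$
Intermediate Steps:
$A{\left(W,b \right)} = 0$ ($A{\left(W,b \right)} = - 8 \left(b - b\right) = \left(-8\right) 0 = 0$)
$U = i \sqrt{209}$ ($U = \sqrt{0 - 209} = \sqrt{-209} = i \sqrt{209} \approx 14.457 i$)
$f{\left(D \right)} = \frac{-628 + D}{145 + D}$
$n{\left(U \right)} - f{\left(81 - 348 \right)} = 224 - \frac{-628 + \left(81 - 348\right)}{145 + \left(81 - 348\right)} = 224 - \frac{-628 - 267}{145 - 267} = 224 - \frac{1}{-122} \left(-895\right) = 224 - \left(- \frac{1}{122}\right) \left(-895\right) = 224 - \frac{895}{122} = \frac{26433}{122}$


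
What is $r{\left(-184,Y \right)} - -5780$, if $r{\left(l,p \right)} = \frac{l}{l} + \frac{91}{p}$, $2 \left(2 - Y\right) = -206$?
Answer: $\frac{86728}{15} \approx 5781.9$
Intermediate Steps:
$Y = 105$ ($Y = 2 - -103 = 2 + 103 = 105$)
$r{\left(l,p \right)} = 1 + \frac{91}{p}$
$r{\left(-184,Y \right)} - -5780 = \frac{91 + 105}{105} - -5780 = \frac{1}{105} \cdot 196 + 5780 = \frac{28}{15} + 5780 = \frac{86728}{15}$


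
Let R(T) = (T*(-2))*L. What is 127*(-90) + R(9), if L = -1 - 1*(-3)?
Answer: -11466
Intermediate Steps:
L = 2 (L = -1 + 3 = 2)
R(T) = -4*T (R(T) = (T*(-2))*2 = -2*T*2 = -4*T)
127*(-90) + R(9) = 127*(-90) - 4*9 = -11430 - 36 = -11466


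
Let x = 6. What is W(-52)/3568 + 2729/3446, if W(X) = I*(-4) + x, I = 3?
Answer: 2429099/3073832 ≈ 0.79025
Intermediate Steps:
W(X) = -6 (W(X) = 3*(-4) + 6 = -12 + 6 = -6)
W(-52)/3568 + 2729/3446 = -6/3568 + 2729/3446 = -6*1/3568 + 2729*(1/3446) = -3/1784 + 2729/3446 = 2429099/3073832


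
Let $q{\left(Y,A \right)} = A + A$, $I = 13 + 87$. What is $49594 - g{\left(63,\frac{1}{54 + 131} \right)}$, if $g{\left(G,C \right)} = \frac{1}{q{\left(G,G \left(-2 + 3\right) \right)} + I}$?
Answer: $\frac{11208243}{226} \approx 49594.0$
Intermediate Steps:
$I = 100$
$q{\left(Y,A \right)} = 2 A$
$g{\left(G,C \right)} = \frac{1}{100 + 2 G}$ ($g{\left(G,C \right)} = \frac{1}{2 G \left(-2 + 3\right) + 100} = \frac{1}{2 G 1 + 100} = \frac{1}{2 G + 100} = \frac{1}{100 + 2 G}$)
$49594 - g{\left(63,\frac{1}{54 + 131} \right)} = 49594 - \frac{1}{2 \left(50 + 63\right)} = 49594 - \frac{1}{2 \cdot 113} = 49594 - \frac{1}{2} \cdot \frac{1}{113} = 49594 - \frac{1}{226} = \frac{11208243}{226}$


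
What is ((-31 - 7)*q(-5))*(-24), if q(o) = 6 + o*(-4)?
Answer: 23712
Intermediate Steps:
q(o) = 6 - 4*o
((-31 - 7)*q(-5))*(-24) = ((-31 - 7)*(6 - 4*(-5)))*(-24) = -38*(6 + 20)*(-24) = -38*26*(-24) = -988*(-24) = 23712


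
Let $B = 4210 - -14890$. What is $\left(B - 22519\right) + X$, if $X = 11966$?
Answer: $8547$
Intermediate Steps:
$B = 19100$ ($B = 4210 + 14890 = 19100$)
$\left(B - 22519\right) + X = \left(19100 - 22519\right) + 11966 = -3419 + 11966 = 8547$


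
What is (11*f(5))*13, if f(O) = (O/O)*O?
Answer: 715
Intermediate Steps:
f(O) = O (f(O) = 1*O = O)
(11*f(5))*13 = (11*5)*13 = 55*13 = 715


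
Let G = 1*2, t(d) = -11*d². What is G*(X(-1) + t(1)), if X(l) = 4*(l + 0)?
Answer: -30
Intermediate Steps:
X(l) = 4*l
G = 2
G*(X(-1) + t(1)) = 2*(4*(-1) - 11*1²) = 2*(-4 - 11*1) = 2*(-4 - 11) = 2*(-15) = -30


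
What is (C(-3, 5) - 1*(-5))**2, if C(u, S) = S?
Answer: 100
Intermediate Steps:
(C(-3, 5) - 1*(-5))**2 = (5 - 1*(-5))**2 = (5 + 5)**2 = 10**2 = 100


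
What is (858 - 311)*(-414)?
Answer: -226458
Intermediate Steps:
(858 - 311)*(-414) = 547*(-414) = -226458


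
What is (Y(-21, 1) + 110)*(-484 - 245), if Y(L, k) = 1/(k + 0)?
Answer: -80919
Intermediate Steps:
Y(L, k) = 1/k
(Y(-21, 1) + 110)*(-484 - 245) = (1/1 + 110)*(-484 - 245) = (1 + 110)*(-729) = 111*(-729) = -80919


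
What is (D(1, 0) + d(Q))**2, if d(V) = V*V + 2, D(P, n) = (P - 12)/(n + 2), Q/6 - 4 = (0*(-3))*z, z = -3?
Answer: 1311025/4 ≈ 3.2776e+5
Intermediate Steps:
Q = 24 (Q = 24 + 6*((0*(-3))*(-3)) = 24 + 6*(0*(-3)) = 24 + 6*0 = 24 + 0 = 24)
D(P, n) = (-12 + P)/(2 + n)
d(V) = 2 + V**2 (d(V) = V**2 + 2 = 2 + V**2)
(D(1, 0) + d(Q))**2 = ((-12 + 1)/(2 + 0) + (2 + 24**2))**2 = (-11/2 + (2 + 576))**2 = ((1/2)*(-11) + 578)**2 = (-11/2 + 578)**2 = (1145/2)**2 = 1311025/4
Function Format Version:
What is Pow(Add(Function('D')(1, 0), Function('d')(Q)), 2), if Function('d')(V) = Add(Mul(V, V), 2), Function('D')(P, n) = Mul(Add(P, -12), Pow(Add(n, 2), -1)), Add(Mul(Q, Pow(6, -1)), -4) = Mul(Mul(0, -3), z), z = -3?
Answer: Rational(1311025, 4) ≈ 3.2776e+5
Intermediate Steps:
Q = 24 (Q = Add(24, Mul(6, Mul(Mul(0, -3), -3))) = Add(24, Mul(6, Mul(0, -3))) = Add(24, Mul(6, 0)) = Add(24, 0) = 24)
Function('D')(P, n) = Mul(Pow(Add(2, n), -1), Add(-12, P)) (Function('D')(P, n) = Mul(Add(-12, P), Pow(Add(2, n), -1)) = Mul(Pow(Add(2, n), -1), Add(-12, P)))
Function('d')(V) = Add(2, Pow(V, 2)) (Function('d')(V) = Add(Pow(V, 2), 2) = Add(2, Pow(V, 2)))
Pow(Add(Function('D')(1, 0), Function('d')(Q)), 2) = Pow(Add(Mul(Pow(Add(2, 0), -1), Add(-12, 1)), Add(2, Pow(24, 2))), 2) = Pow(Add(Mul(Pow(2, -1), -11), Add(2, 576)), 2) = Pow(Add(Mul(Rational(1, 2), -11), 578), 2) = Pow(Add(Rational(-11, 2), 578), 2) = Pow(Rational(1145, 2), 2) = Rational(1311025, 4)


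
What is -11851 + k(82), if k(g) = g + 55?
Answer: -11714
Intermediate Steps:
k(g) = 55 + g
-11851 + k(82) = -11851 + (55 + 82) = -11851 + 137 = -11714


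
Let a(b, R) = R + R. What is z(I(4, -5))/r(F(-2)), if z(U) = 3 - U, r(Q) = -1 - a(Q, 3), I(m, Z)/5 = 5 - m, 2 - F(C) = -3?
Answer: 2/7 ≈ 0.28571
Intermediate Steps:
F(C) = 5 (F(C) = 2 - 1*(-3) = 2 + 3 = 5)
a(b, R) = 2*R
I(m, Z) = 25 - 5*m (I(m, Z) = 5*(5 - m) = 25 - 5*m)
r(Q) = -7 (r(Q) = -1 - 2*3 = -1 - 1*6 = -1 - 6 = -7)
z(I(4, -5))/r(F(-2)) = (3 - (25 - 5*4))/(-7) = (3 - (25 - 20))*(-1/7) = (3 - 1*5)*(-1/7) = (3 - 5)*(-1/7) = -2*(-1/7) = 2/7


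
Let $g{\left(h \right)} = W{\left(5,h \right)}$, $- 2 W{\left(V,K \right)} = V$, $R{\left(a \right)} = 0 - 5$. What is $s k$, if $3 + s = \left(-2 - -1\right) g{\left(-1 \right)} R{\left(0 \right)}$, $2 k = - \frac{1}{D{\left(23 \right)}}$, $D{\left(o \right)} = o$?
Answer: $\frac{31}{92} \approx 0.33696$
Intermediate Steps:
$R{\left(a \right)} = -5$ ($R{\left(a \right)} = 0 - 5 = -5$)
$W{\left(V,K \right)} = - \frac{V}{2}$
$g{\left(h \right)} = - \frac{5}{2}$ ($g{\left(h \right)} = \left(- \frac{1}{2}\right) 5 = - \frac{5}{2}$)
$k = - \frac{1}{46}$ ($k = \frac{\left(-1\right) \frac{1}{23}}{2} = \frac{1}{2} \left(- \frac{1}{23}\right) = - \frac{1}{46} \approx -0.021739$)
$s = - \frac{31}{2}$ ($s = -3 + \left(-2 - -1\right) \left(- \frac{5}{2}\right) \left(-5\right) = -3 + \left(-2 + 1\right) \left(- \frac{5}{2}\right) \left(-5\right) = -3 + \left(-1\right) \left(- \frac{5}{2}\right) \left(-5\right) = -3 + \frac{5}{2} \left(-5\right) = -3 - \frac{25}{2} = - \frac{31}{2} \approx -15.5$)
$s k = \left(- \frac{31}{2}\right) \left(- \frac{1}{46}\right) = \frac{31}{92}$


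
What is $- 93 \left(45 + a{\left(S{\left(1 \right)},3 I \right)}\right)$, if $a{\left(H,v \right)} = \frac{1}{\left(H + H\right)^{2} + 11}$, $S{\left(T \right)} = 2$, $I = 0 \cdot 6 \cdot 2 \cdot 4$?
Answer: $- \frac{37696}{9} \approx -4188.4$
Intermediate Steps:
$I = 0$ ($I = 0 \cdot 8 = 0$)
$a{\left(H,v \right)} = \frac{1}{11 + 4 H^{2}}$ ($a{\left(H,v \right)} = \frac{1}{\left(2 H\right)^{2} + 11} = \frac{1}{4 H^{2} + 11} = \frac{1}{11 + 4 H^{2}}$)
$- 93 \left(45 + a{\left(S{\left(1 \right)},3 I \right)}\right) = - 93 \left(45 + \frac{1}{11 + 4 \cdot 2^{2}}\right) = - 93 \left(45 + \frac{1}{11 + 4 \cdot 4}\right) = - 93 \left(45 + \frac{1}{11 + 16}\right) = - 93 \left(45 + \frac{1}{27}\right) = \left(-93\right) \frac{1216}{27} = - \frac{37696}{9}$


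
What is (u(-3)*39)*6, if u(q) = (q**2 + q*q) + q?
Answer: 3510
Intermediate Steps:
u(q) = q + 2*q**2 (u(q) = (q**2 + q**2) + q = 2*q**2 + q = q + 2*q**2)
(u(-3)*39)*6 = (-3*(1 + 2*(-3))*39)*6 = (-3*(1 - 6)*39)*6 = (-3*(-5)*39)*6 = (15*39)*6 = 585*6 = 3510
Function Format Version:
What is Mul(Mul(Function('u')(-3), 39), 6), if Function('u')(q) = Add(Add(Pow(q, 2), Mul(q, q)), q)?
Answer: 3510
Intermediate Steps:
Function('u')(q) = Add(q, Mul(2, Pow(q, 2))) (Function('u')(q) = Add(Add(Pow(q, 2), Pow(q, 2)), q) = Add(Mul(2, Pow(q, 2)), q) = Add(q, Mul(2, Pow(q, 2))))
Mul(Mul(Function('u')(-3), 39), 6) = Mul(Mul(Mul(-3, Add(1, Mul(2, -3))), 39), 6) = Mul(Mul(Mul(-3, Add(1, -6)), 39), 6) = Mul(Mul(Mul(-3, -5), 39), 6) = Mul(Mul(15, 39), 6) = Mul(585, 6) = 3510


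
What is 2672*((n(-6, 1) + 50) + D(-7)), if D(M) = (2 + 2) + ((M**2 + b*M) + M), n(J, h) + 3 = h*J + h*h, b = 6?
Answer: 122912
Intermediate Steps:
n(J, h) = -3 + h**2 + J*h (n(J, h) = -3 + (h*J + h*h) = -3 + (J*h + h**2) = -3 + (h**2 + J*h) = -3 + h**2 + J*h)
D(M) = 4 + M**2 + 7*M (D(M) = (2 + 2) + ((M**2 + 6*M) + M) = 4 + (M**2 + 7*M) = 4 + M**2 + 7*M)
2672*((n(-6, 1) + 50) + D(-7)) = 2672*(((-3 + 1**2 - 6*1) + 50) + (4 + (-7)**2 + 7*(-7))) = 2672*(((-3 + 1 - 6) + 50) + (4 + 49 - 49)) = 2672*((-8 + 50) + 4) = 2672*(42 + 4) = 2672*46 = 122912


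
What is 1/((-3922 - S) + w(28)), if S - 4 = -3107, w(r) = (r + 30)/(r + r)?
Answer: -28/22903 ≈ -0.0012225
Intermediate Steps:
w(r) = (30 + r)/(2*r) (w(r) = (30 + r)/((2*r)) = (30 + r)*(1/(2*r)) = (30 + r)/(2*r))
S = -3103 (S = 4 - 3107 = -3103)
1/((-3922 - S) + w(28)) = 1/((-3922 - 1*(-3103)) + (1/2)*(30 + 28)/28) = 1/((-3922 + 3103) + (1/2)*(1/28)*58) = 1/(-819 + 29/28) = 1/(-22903/28) = -28/22903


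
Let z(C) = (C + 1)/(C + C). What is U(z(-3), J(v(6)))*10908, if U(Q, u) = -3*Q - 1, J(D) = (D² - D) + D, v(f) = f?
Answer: -21816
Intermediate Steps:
J(D) = D²
z(C) = (1 + C)/(2*C) (z(C) = (1 + C)/((2*C)) = (1 + C)*(1/(2*C)) = (1 + C)/(2*C))
U(Q, u) = -1 - 3*Q
U(z(-3), J(v(6)))*10908 = (-1 - 3*(1 - 3)/(2*(-3)))*10908 = (-1 - 3*(-1)*(-2)/(2*3))*10908 = (-1 - 3*⅓)*10908 = (-1 - 1)*10908 = -2*10908 = -21816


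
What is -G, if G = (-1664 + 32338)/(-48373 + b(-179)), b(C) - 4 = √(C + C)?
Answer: 1483670706/2339560519 + 30674*I*√358/2339560519 ≈ 0.63417 + 0.00024807*I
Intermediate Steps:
b(C) = 4 + √2*√C (b(C) = 4 + √(C + C) = 4 + √(2*C) = 4 + √2*√C)
G = 30674/(-48369 + I*√358) (G = (-1664 + 32338)/(-48373 + (4 + √2*√(-179))) = 30674/(-48373 + (4 + √2*(I*√179))) = 30674/(-48373 + (4 + I*√358)) = 30674/(-48369 + I*√358) ≈ -0.63417 - 0.00024807*I)
-G = -(-1483670706/2339560519 - 30674*I*√358/2339560519) = 1483670706/2339560519 + 30674*I*√358/2339560519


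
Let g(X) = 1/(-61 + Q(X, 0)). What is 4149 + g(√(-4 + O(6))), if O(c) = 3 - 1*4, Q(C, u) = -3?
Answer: 265535/64 ≈ 4149.0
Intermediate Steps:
O(c) = -1 (O(c) = 3 - 4 = -1)
g(X) = -1/64 (g(X) = 1/(-61 - 3) = 1/(-64) = -1/64)
4149 + g(√(-4 + O(6))) = 4149 - 1/64 = 265535/64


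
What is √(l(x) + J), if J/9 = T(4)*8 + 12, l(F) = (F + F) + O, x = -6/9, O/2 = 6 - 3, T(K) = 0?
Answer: 13*√6/3 ≈ 10.614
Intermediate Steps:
O = 6 (O = 2*(6 - 3) = 2*3 = 6)
x = -⅔ (x = -6*⅑ = -⅔ ≈ -0.66667)
l(F) = 6 + 2*F (l(F) = (F + F) + 6 = 2*F + 6 = 6 + 2*F)
J = 108 (J = 9*(0*8 + 12) = 9*(0 + 12) = 9*12 = 108)
√(l(x) + J) = √((6 + 2*(-⅔)) + 108) = √((6 - 4/3) + 108) = √(14/3 + 108) = √(338/3) = 13*√6/3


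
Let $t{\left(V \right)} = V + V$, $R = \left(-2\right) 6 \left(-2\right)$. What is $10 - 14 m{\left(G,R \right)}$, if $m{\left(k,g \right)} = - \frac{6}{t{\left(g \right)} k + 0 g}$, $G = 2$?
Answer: $\frac{87}{8} \approx 10.875$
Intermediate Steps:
$R = 24$ ($R = \left(-12\right) \left(-2\right) = 24$)
$t{\left(V \right)} = 2 V$
$m{\left(k,g \right)} = - \frac{3}{g k}$ ($m{\left(k,g \right)} = - \frac{6}{2 g k + 0 g} = - \frac{6}{2 g k + 0} = - \frac{6}{2 g k} = - 6 \frac{1}{2 g k} = - \frac{3}{g k}$)
$10 - 14 m{\left(G,R \right)} = 10 - 14 \left(- \frac{3}{24 \cdot 2}\right) = 10 - 14 \left(\left(-3\right) \frac{1}{24} \cdot \frac{1}{2}\right) = 10 - - \frac{7}{8} = 10 + \frac{7}{8} = \frac{87}{8}$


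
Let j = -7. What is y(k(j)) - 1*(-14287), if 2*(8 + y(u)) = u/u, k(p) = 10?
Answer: 28559/2 ≈ 14280.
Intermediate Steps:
y(u) = -15/2 (y(u) = -8 + (u/u)/2 = -8 + (½)*1 = -8 + ½ = -15/2)
y(k(j)) - 1*(-14287) = -15/2 - 1*(-14287) = -15/2 + 14287 = 28559/2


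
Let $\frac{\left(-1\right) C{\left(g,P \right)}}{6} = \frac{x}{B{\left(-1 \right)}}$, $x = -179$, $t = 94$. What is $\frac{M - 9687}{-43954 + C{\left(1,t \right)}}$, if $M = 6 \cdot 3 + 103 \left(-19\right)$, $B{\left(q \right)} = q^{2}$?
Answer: $\frac{5813}{21440} \approx 0.27113$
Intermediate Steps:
$M = -1939$ ($M = 18 - 1957 = -1939$)
$C{\left(g,P \right)} = 1074$ ($C{\left(g,P \right)} = - 6 \left(- \frac{179}{\left(-1\right)^{2}}\right) = - 6 \left(- \frac{179}{1}\right) = - 6 \left(\left(-179\right) 1\right) = \left(-6\right) \left(-179\right) = 1074$)
$\frac{M - 9687}{-43954 + C{\left(1,t \right)}} = \frac{-1939 - 9687}{-43954 + 1074} = - \frac{11626}{-42880} = \left(-11626\right) \left(- \frac{1}{42880}\right) = \frac{5813}{21440}$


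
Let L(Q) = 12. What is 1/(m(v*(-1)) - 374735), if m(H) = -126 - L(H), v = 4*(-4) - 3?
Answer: -1/374873 ≈ -2.6676e-6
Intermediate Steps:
v = -19 (v = -16 - 3 = -19)
m(H) = -138 (m(H) = -126 - 1*12 = -126 - 12 = -138)
1/(m(v*(-1)) - 374735) = 1/(-138 - 374735) = 1/(-374873) = -1/374873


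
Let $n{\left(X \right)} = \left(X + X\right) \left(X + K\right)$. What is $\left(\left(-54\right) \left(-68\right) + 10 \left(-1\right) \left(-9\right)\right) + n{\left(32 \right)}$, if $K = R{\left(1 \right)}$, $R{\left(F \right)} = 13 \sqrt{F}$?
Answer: $6642$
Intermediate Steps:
$K = 13$ ($K = 13 \sqrt{1} = 13 \cdot 1 = 13$)
$n{\left(X \right)} = 2 X \left(13 + X\right)$ ($n{\left(X \right)} = \left(X + X\right) \left(X + 13\right) = 2 X \left(13 + X\right)$)
$\left(\left(-54\right) \left(-68\right) + 10 \left(-1\right) \left(-9\right)\right) + n{\left(32 \right)} = \left(\left(-54\right) \left(-68\right) + 10 \left(-1\right) \left(-9\right)\right) + 2 \cdot 32 \left(13 + 32\right) = \left(3672 - -90\right) + 2 \cdot 32 \cdot 45 = \left(3672 + 90\right) + 2880 = 3762 + 2880 = 6642$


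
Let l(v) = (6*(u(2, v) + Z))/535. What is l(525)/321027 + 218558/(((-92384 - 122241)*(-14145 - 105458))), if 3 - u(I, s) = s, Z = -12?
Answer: -2980586958346/293918190086376625 ≈ -1.0141e-5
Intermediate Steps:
u(I, s) = 3 - s
l(v) = -54/535 - 6*v/535 (l(v) = (6*((3 - v) - 12))/535 = (6*(-9 - v))*(1/535) = (-54 - 6*v)*(1/535) = -54/535 - 6*v/535)
l(525)/321027 + 218558/(((-92384 - 122241)*(-14145 - 105458))) = (-54/535 - 6/535*525)/321027 + 218558/(((-92384 - 122241)*(-14145 - 105458))) = (-54/535 - 630/107)*(1/321027) + 218558/((-214625*(-119603))) = -3204/535*1/321027 + 218558/25669793875 = -1068/57249815 + 218558*(1/25669793875) = -1068/57249815 + 218558/25669793875 = -2980586958346/293918190086376625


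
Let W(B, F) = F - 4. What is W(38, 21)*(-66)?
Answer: -1122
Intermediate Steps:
W(B, F) = -4 + F
W(38, 21)*(-66) = (-4 + 21)*(-66) = 17*(-66) = -1122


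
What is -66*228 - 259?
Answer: -15307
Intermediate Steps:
-66*228 - 259 = -15048 - 259 = -15307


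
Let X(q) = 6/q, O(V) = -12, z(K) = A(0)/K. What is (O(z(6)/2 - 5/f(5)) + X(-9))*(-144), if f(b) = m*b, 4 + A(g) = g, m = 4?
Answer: 1824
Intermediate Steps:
A(g) = -4 + g
f(b) = 4*b
z(K) = -4/K (z(K) = (-4 + 0)/K = -4/K)
(O(z(6)/2 - 5/f(5)) + X(-9))*(-144) = (-12 + 6/(-9))*(-144) = (-12 + 6*(-⅑))*(-144) = (-12 - ⅔)*(-144) = -38/3*(-144) = 1824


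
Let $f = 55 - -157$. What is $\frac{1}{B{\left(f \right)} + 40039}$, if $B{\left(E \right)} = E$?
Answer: $\frac{1}{40251} \approx 2.4844 \cdot 10^{-5}$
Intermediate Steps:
$f = 212$ ($f = 55 + 157 = 212$)
$\frac{1}{B{\left(f \right)} + 40039} = \frac{1}{212 + 40039} = \frac{1}{40251}$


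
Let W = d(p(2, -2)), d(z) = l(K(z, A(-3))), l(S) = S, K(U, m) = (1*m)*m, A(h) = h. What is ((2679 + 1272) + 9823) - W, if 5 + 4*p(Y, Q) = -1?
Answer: 13765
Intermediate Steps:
p(Y, Q) = -3/2 (p(Y, Q) = -5/4 + (¼)*(-1) = -5/4 - ¼ = -3/2)
K(U, m) = m² (K(U, m) = m*m = m²)
d(z) = 9 (d(z) = (-3)² = 9)
W = 9
((2679 + 1272) + 9823) - W = ((2679 + 1272) + 9823) - 1*9 = (3951 + 9823) - 9 = 13774 - 9 = 13765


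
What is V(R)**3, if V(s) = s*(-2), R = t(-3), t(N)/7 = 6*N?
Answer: 16003008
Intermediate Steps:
t(N) = 42*N (t(N) = 7*(6*N) = 42*N)
R = -126 (R = 42*(-3) = -126)
V(s) = -2*s
V(R)**3 = (-2*(-126))**3 = 252**3 = 16003008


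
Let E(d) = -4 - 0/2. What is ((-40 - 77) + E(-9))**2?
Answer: 14641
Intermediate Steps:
E(d) = -4 (E(d) = -4 - 0/2 = -4 - 1*0 = -4 + 0 = -4)
((-40 - 77) + E(-9))**2 = ((-40 - 77) - 4)**2 = (-117 - 4)**2 = (-121)**2 = 14641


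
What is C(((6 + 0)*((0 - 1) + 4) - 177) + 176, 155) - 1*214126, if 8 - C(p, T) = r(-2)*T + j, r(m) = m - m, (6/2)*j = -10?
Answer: -642344/3 ≈ -2.1411e+5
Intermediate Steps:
j = -10/3 (j = (1/3)*(-10) = -10/3 ≈ -3.3333)
r(m) = 0
C(p, T) = 34/3 (C(p, T) = 8 - (0*T - 10/3) = 8 - (0 - 10/3) = 8 - 1*(-10/3) = 8 + 10/3 = 34/3)
C(((6 + 0)*((0 - 1) + 4) - 177) + 176, 155) - 1*214126 = 34/3 - 1*214126 = 34/3 - 214126 = -642344/3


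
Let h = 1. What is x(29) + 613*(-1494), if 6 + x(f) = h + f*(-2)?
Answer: -915885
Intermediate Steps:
x(f) = -5 - 2*f (x(f) = -6 + (1 + f*(-2)) = -6 + (1 - 2*f) = -5 - 2*f)
x(29) + 613*(-1494) = (-5 - 2*29) + 613*(-1494) = (-5 - 58) - 915822 = -63 - 915822 = -915885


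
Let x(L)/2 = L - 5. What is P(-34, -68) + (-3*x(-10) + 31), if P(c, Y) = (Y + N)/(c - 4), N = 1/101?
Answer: 471265/3838 ≈ 122.79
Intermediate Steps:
N = 1/101 ≈ 0.0099010
x(L) = -10 + 2*L (x(L) = 2*(L - 5) = 2*(-5 + L) = -10 + 2*L)
P(c, Y) = (1/101 + Y)/(-4 + c) (P(c, Y) = (Y + 1/101)/(c - 4) = (1/101 + Y)/(-4 + c))
P(-34, -68) + (-3*x(-10) + 31) = (1/101 - 68)/(-4 - 34) + (-3*(-10 + 2*(-10)) + 31) = -6867/101/(-38) + (-3*(-10 - 20) + 31) = -1/38*(-6867/101) + (-3*(-30) + 31) = 6867/3838 + (90 + 31) = 6867/3838 + 121 = 471265/3838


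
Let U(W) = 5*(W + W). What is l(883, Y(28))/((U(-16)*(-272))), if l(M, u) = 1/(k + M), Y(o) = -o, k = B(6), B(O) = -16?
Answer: 1/37731840 ≈ 2.6503e-8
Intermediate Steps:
k = -16
U(W) = 10*W (U(W) = 5*(2*W) = 10*W)
l(M, u) = 1/(-16 + M)
l(883, Y(28))/((U(-16)*(-272))) = 1/((-16 + 883)*(((10*(-16))*(-272)))) = 1/(867*((-160*(-272)))) = (1/867)/43520 = (1/867)*(1/43520) = 1/37731840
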